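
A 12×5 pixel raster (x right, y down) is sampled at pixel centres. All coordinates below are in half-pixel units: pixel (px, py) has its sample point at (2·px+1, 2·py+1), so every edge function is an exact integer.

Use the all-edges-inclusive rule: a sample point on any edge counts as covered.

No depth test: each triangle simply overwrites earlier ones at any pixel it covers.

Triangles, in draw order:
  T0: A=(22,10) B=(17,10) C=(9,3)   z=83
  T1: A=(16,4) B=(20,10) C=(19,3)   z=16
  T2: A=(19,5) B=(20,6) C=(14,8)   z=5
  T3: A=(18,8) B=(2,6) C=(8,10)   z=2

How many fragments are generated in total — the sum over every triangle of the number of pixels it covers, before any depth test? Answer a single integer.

T0:
  2·area = 35
  edge (22, 10)→(17, 10): d=(-5,0) inclusive
  edge (17, 10)→(9, 3): d=(-8,-7) inclusive
  edge (9, 3)→(22, 10): d=(13,7) inclusive
    (4,1)@(9, 3): e=[35,0,0] → X  [on edge]
    (5,1)@(11, 3): e=[35,14,-14] → .
    (4,2)@(9, 5): e=[25,-16,26] → .
    (7,3)@(15, 7): e=[15,10,10] → X
    (8,3)@(17, 7): e=[15,24,-4] → .
    (7,4)@(15, 9): e=[5,-6,36] → .
    (8,4)@(17, 9): e=[5,8,22] → X
    (9,4)@(19, 9): e=[5,22,8] → X
    (10,4)@(21, 9): e=[5,36,-6] → .
  covered (4 px):
    . . . . . . . . . . . .
    . . . . X . . . . . . .
    . . . . . . . . . . . .
    . . . . . . . X . . . .
    . . . . . . . . X X . .
T1:
  2·area = 22  (B↔C swapped to make it positive)
  edge (16, 4)→(19, 3): d=(3,-1) inclusive
  edge (19, 3)→(20, 10): d=(1,7) inclusive
  edge (20, 10)→(16, 4): d=(-4,-6) inclusive
    (9,1)@(19, 3): e=[0,0,22] → X  [on edge]
    (10,1)@(21, 3): e=[2,-14,34] → .
    (6,2)@(13, 5): e=[0,44,-22] → .  [on edge]
    (8,2)@(17, 5): e=[4,16,2] → X
    (10,2)@(21, 5): e=[8,-12,26] → .
    (3,3)@(7, 7): e=[0,88,-66] → .  [on edge]
    (8,3)@(17, 7): e=[10,18,-6] → .
    (9,3)@(19, 7): e=[12,4,6] → X
    (10,3)@(21, 7): e=[14,-10,18] → .
    (0,4)@(1, 9): e=[0,132,-110] → .  [on edge]
    (9,4)@(19, 9): e=[18,6,-2] → .
  covered (4 px):
    . . . . . . . . . . . .
    . . . . . . . . . X . .
    . . . . . . . . X X . .
    . . . . . . . . . X . .
    . . . . . . . . . . . .
T2:
  2·area = 8
  edge (19, 5)→(20, 6): d=(1,1) inclusive
  edge (20, 6)→(14, 8): d=(-6,2) inclusive
  edge (14, 8)→(19, 5): d=(5,-3) inclusive
    (7,0)@(15, 1): e=[0,40,-32] → .  [on edge]
    (8,1)@(17, 3): e=[0,24,-16] → .  [on edge]
    (9,2)@(19, 5): e=[0,8,0] → X  [on edge]
    (10,2)@(21, 5): e=[-2,4,6] → .
    (11,2)@(23, 5): e=[-4,0,12] → .  [on edge]
    (8,3)@(17, 7): e=[4,0,4] → X  [on edge]
    (9,3)@(19, 7): e=[2,-4,10] → .
    (10,3)@(21, 7): e=[0,-8,16] → .  [on edge]
    (5,4)@(11, 9): e=[12,0,-4] → .  [on edge]
    (8,4)@(17, 9): e=[6,-12,14] → .
    (11,4)@(23, 9): e=[0,-24,32] → .  [on edge]
  covered (2 px):
    . . . . . . . . . . . .
    . . . . . . . . . . . .
    . . . . . . . . . X . .
    . . . . . . . . X . . .
    . . . . . . . . . . . .
T3:
  2·area = 52  (B↔C swapped to make it positive)
  edge (18, 8)→(8, 10): d=(-10,2) inclusive
  edge (8, 10)→(2, 6): d=(-6,-4) inclusive
  edge (2, 6)→(18, 8): d=(16,2) inclusive
    (2,3)@(5, 7): e=[36,6,10] → X
    (3,3)@(7, 7): e=[32,14,6] → X
    (4,3)@(9, 7): e=[28,22,2] → X
    (5,3)@(11, 7): e=[24,30,-2] → .
    (11,3)@(23, 7): e=[0,78,-26] → .  [on edge]
    (2,4)@(5, 9): e=[16,-6,42] → .
    (3,4)@(7, 9): e=[12,2,38] → X
    (5,4)@(11, 9): e=[4,18,30] → X
    (6,4)@(13, 9): e=[0,26,26] → X  [on edge]
    (7,4)@(15, 9): e=[-4,34,22] → .
  covered (7 px):
    . . . . . . . . . . . .
    . . . . . . . . . . . .
    . . . . . . . . . . . .
    . . X X X . . . . . . .
    . . . X X X X . . . . .

Result: 17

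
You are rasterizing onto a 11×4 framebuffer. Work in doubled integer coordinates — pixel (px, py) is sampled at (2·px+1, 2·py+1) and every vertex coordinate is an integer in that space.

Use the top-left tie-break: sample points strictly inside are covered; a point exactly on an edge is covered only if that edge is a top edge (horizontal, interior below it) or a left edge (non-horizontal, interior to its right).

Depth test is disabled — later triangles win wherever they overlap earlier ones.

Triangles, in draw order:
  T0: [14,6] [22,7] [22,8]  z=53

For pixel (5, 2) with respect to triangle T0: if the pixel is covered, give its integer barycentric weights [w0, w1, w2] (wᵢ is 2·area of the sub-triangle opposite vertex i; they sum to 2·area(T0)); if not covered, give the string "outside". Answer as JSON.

T0:
  2·area = 8
  edge (14, 6)→(22, 7): d=(8,1) right/bottom  bias=-1
  edge (22, 7)→(22, 8): d=(0,1) right/bottom  bias=-1
  edge (22, 8)→(14, 6): d=(-8,-2) top-left  bias=+0
    (9,3)@(19, 7): e=[3,3,2] → X
    (10,3)@(21, 7): e=[1,1,6] → X
  covered (2 px):
    . . . . . . . . . . .
    . . . . . . . . . . .
    . . . . . . . . . . .
    . . . . . . . . . X X

Final: "outside"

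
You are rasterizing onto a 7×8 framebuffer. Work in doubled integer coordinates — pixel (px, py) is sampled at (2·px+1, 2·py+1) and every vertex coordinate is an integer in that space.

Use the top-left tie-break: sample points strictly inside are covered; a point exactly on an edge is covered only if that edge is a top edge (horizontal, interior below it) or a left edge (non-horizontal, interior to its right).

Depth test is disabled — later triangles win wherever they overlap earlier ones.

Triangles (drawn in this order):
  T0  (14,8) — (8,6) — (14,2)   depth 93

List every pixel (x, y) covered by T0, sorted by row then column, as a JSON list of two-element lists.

T0:
  2·area = 36
  edge (14, 8)→(8, 6): d=(-6,-2) top-left  bias=+0
  edge (8, 6)→(14, 2): d=(6,-4) top-left  bias=+0
  edge (14, 2)→(14, 8): d=(0,6) right/bottom  bias=-1
    (6,1)@(13, 3): e=[28,2,6] → #
    (2,2)@(5, 5): e=[0,-18,54] → ·  [on edge]
    (5,2)@(11, 5): e=[12,6,18] → #
    (5,3)@(11, 7): e=[0,18,18] → #  [on edge]
    (5,4)@(11, 9): e=[-12,30,18] → ·
    (6,4)@(13, 9): e=[-8,38,6] → ·
  covered (5 px):
    · · · · · · ·
    · · · · · · #
    · · · · · # #
    · · · · · # #
    · · · · · · ·
    · · · · · · ·
    · · · · · · ·
    · · · · · · ·

Final: [[6,1],[5,2],[6,2],[5,3],[6,3]]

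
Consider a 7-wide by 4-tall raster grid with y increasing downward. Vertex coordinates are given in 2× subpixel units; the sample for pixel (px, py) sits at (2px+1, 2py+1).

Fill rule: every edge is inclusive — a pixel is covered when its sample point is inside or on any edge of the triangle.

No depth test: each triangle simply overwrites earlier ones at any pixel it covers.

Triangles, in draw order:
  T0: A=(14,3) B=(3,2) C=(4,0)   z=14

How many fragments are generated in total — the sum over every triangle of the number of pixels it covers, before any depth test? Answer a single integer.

T0:
  2·area = 23
  edge (14, 3)→(3, 2): d=(-11,-1) inclusive
  edge (3, 2)→(4, 0): d=(1,-2) inclusive
  edge (4, 0)→(14, 3): d=(10,3) inclusive
    (2,0)@(5, 1): e=[13,3,7] → #
    (3,0)@(7, 1): e=[15,7,1] → #
    (4,0)@(9, 1): e=[17,11,-5] → ·
    (2,1)@(5, 3): e=[-9,5,27] → ·
    (3,1)@(7, 3): e=[-7,9,21] → ·
  covered (2 px):
    · · # # · · ·
    · · · · · · ·
    · · · · · · ·
    · · · · · · ·

Answer: 2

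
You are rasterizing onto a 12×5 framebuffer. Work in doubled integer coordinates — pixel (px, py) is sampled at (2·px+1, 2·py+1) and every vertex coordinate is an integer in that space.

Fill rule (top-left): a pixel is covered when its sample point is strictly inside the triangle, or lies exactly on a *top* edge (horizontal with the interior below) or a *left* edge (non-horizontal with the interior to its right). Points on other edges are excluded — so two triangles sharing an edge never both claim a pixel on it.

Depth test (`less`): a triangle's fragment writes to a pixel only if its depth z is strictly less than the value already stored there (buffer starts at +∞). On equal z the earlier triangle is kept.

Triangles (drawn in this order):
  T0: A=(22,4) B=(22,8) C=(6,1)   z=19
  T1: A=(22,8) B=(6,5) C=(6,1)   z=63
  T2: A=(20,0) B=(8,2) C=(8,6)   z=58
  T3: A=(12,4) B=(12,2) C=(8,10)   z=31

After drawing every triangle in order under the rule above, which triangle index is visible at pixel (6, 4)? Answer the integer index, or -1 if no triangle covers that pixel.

T0:
  2·area = 64
  edge (22, 4)→(22, 8): d=(0,4) right/bottom  bias=-1
  edge (22, 8)→(6, 1): d=(-16,-7) top-left  bias=+0
  edge (6, 1)→(22, 4): d=(16,3) right/bottom  bias=-1
    (5,1)@(11, 3): e=[44,3,17] → █
    (6,1)@(13, 3): e=[36,17,11] → █
    (7,1)@(15, 3): e=[28,31,5] → █
    (8,1)@(17, 3): e=[20,45,-1] → ·
    (5,2)@(11, 5): e=[44,-29,49] → ·
    (6,2)@(13, 5): e=[36,-15,43] → ·
    (7,2)@(15, 5): e=[28,-1,37] → ·
    (8,2)@(17, 5): e=[20,13,31] → █
    (9,2)@(19, 5): e=[12,27,25] → █
    (10,2)@(21, 5): e=[4,41,19] → █
    (11,2)@(23, 5): e=[-4,55,13] → ·
    (8,3)@(17, 7): e=[20,-19,63] → ·
  covered (7 px):
    · · · · · · · · · · · ·
    · · · · · █ █ █ · · · ·
    · · · · · · · · █ █ █ ·
    · · · · · · · · · · █ ·
    · · · · · · · · · · · ·
T1:
  2·area = 64
  edge (22, 8)→(6, 5): d=(-16,-3) top-left  bias=+0
  edge (6, 5)→(6, 1): d=(0,-4) top-left  bias=+0
  edge (6, 1)→(22, 8): d=(16,7) right/bottom  bias=-1
    (3,1)@(7, 3): e=[35,4,25] → █
    (4,1)@(9, 3): e=[41,12,11] → █
    (5,1)@(11, 3): e=[47,20,-3] → ·
    (3,2)@(7, 5): e=[3,4,57] → █
    (5,2)@(11, 5): e=[15,20,29] → █
    (6,2)@(13, 5): e=[21,28,15] → █
    (7,2)@(15, 5): e=[27,36,1] → █
    (8,2)@(17, 5): e=[33,44,-13] → ·
    (3,3)@(7, 7): e=[-29,4,89] → ·
    (4,3)@(9, 7): e=[-23,12,75] → ·
    (5,3)@(11, 7): e=[-17,20,61] → ·
    (6,3)@(13, 7): e=[-11,28,47] → ·
  covered (9 px):
    · · · · · · · · · · · ·
    · · · █ █ · · · · · · ·
    · · · █ █ █ █ █ · · · ·
    · · · · · · · · █ █ · ·
    · · · · · · · · · · · ·
T2:
  2·area = 48  (B↔C swapped to make it positive)
  edge (20, 0)→(8, 6): d=(-12,6) right/bottom  bias=-1
  edge (8, 6)→(8, 2): d=(0,-4) top-left  bias=+0
  edge (8, 2)→(20, 0): d=(12,-2) top-left  bias=+0
    (7,0)@(15, 1): e=[18,28,2] → █
    (8,0)@(17, 1): e=[6,36,6] → █
    (9,0)@(19, 1): e=[-6,44,10] → ·
    (4,1)@(9, 3): e=[30,4,14] → █
    (5,1)@(11, 3): e=[18,12,18] → █
    (6,1)@(13, 3): e=[6,20,22] → █
    (7,1)@(15, 3): e=[-6,28,26] → ·
    (8,1)@(17, 3): e=[-18,36,30] → ·
    (4,2)@(9, 5): e=[6,4,38] → █
    (5,2)@(11, 5): e=[-6,12,42] → ·
    (6,2)@(13, 5): e=[-18,20,46] → ·
    (4,3)@(9, 7): e=[-18,4,62] → ·
  covered (6 px):
    · · · · · · · █ █ · · ·
    · · · · █ █ █ · · · · ·
    · · · · █ · · · · · · ·
    · · · · · · · · · · · ·
    · · · · · · · · · · · ·
T3:
  2·area = 8  (B↔C swapped to make it positive)
  edge (12, 4)→(8, 10): d=(-4,6) right/bottom  bias=-1
  edge (8, 10)→(12, 2): d=(4,-8) top-left  bias=+0
  edge (12, 2)→(12, 4): d=(0,2) right/bottom  bias=-1
    (5,2)@(11, 5): e=[2,4,2] → █
    (6,2)@(13, 5): e=[-10,20,-2] → ·
    (5,3)@(11, 7): e=[-6,12,2] → ·
  covered (1 px):
    · · · · · · · · · · · ·
    · · · · · · · · · · · ·
    · · · · · █ · · · · · ·
    · · · · · · · · · · · ·
    · · · · · · · · · · · ·

Z-buffer (winner per pixel, '.' = empty):
  . . . . . . . 2 2 . . .
  . . . 1 2 0 0 0 . . . .
  . . . 1 2 3 1 1 0 0 0 .
  . . . . . . . . 1 1 0 .
  . . . . . . . . . . . .

Answer: -1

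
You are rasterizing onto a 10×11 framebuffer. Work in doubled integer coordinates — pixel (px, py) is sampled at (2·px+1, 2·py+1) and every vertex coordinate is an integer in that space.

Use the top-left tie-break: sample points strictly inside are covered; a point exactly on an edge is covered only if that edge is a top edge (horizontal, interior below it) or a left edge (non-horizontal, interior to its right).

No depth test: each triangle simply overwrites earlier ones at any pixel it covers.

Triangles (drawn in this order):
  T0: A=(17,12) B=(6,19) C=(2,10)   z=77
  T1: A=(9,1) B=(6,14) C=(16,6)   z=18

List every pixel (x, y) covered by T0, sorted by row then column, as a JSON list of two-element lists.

T0:
  2·area = 127
  edge (17, 12)→(6, 19): d=(-11,7) right/bottom  bias=-1
  edge (6, 19)→(2, 10): d=(-4,-9) top-left  bias=+0
  edge (2, 10)→(17, 12): d=(15,2) right/bottom  bias=-1
    (1,5)@(3, 11): e=[109,5,13] → █
    (2,5)@(5, 11): e=[95,23,9] → █
    (3,5)@(7, 11): e=[81,41,5] → █
    (4,5)@(9, 11): e=[67,59,1] → █
    (5,5)@(11, 11): e=[53,77,-3] → ·
    (1,6)@(3, 13): e=[87,-3,43] → ·
    (2,6)@(5, 13): e=[73,15,39] → █
    (5,6)@(11, 13): e=[31,69,27] → █
    (6,6)@(13, 13): e=[17,87,23] → █
    (7,6)@(15, 13): e=[3,105,19] → █
    (8,6)@(17, 13): e=[-11,123,15] → ·
    (2,7)@(5, 15): e=[51,7,69] → █
  covered (16 px):
    · · · · · · · · · ·
    · · · · · · · · · ·
    · · · · · · · · · ·
    · · · · · · · · · ·
    · · · · · · · · · ·
    · █ █ █ █ · · · · ·
    · · █ █ █ █ █ █ · ·
    · · █ █ █ █ · · · ·
    · · · █ █ · · · · ·
    · · · · · · · · · ·
    · · · · · · · · · ·
T1:
  2·area = 106  (B↔C swapped to make it positive)
  edge (9, 1)→(16, 6): d=(7,5) right/bottom  bias=-1
  edge (16, 6)→(6, 14): d=(-10,8) right/bottom  bias=-1
  edge (6, 14)→(9, 1): d=(3,-13) top-left  bias=+0
    (4,0)@(9, 1): e=[0,106,0] → ·  [on edge]
    (4,1)@(9, 3): e=[14,86,6] → █
    (5,1)@(11, 3): e=[4,70,32] → █
    (6,1)@(13, 3): e=[-6,54,58] → ·
    (4,2)@(9, 5): e=[28,66,12] → █
    (6,2)@(13, 5): e=[8,34,64] → █
    (7,2)@(15, 5): e=[-2,18,90] → ·
    (4,3)@(9, 7): e=[42,46,18] → █
    (7,3)@(15, 7): e=[12,-2,96] → ·
    (4,4)@(9, 9): e=[56,26,24] → █
    (6,4)@(13, 9): e=[36,-6,76] → ·
    (3,5)@(7, 11): e=[80,22,4] → █
  covered (13 px):
    · · · · · · · · · ·
    · · · · █ █ · · · ·
    · · · · █ █ █ · · ·
    · · · · █ █ █ · · ·
    · · · · █ █ · · · ·
    · · · █ █ · · · · ·
    · · · █ · · · · · ·
    · · · · · · · · · ·
    · · · · · · · · · ·
    · · · · · · · · · ·
    · · · · · · · · · ·

Result: [[1,5],[2,5],[3,5],[4,5],[2,6],[3,6],[4,6],[5,6],[6,6],[7,6],[2,7],[3,7],[4,7],[5,7],[3,8],[4,8]]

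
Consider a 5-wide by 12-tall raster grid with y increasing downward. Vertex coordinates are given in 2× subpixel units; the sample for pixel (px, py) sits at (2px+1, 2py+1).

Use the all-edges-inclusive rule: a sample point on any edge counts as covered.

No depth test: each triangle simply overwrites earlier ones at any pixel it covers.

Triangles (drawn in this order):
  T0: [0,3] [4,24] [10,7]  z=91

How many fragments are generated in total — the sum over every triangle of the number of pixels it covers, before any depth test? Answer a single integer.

T0:
  2·area = 194  (B↔C swapped to make it positive)
  edge (0, 3)→(10, 7): d=(10,4) inclusive
  edge (10, 7)→(4, 24): d=(-6,17) inclusive
  edge (4, 24)→(0, 3): d=(-4,-21) inclusive
    (0,2)@(1, 5): e=[16,165,13] → X
    (1,2)@(3, 5): e=[8,131,55] → X
    (2,2)@(5, 5): e=[0,97,97] → X  [on edge]
    (3,2)@(7, 5): e=[-8,63,139] → .
    (0,3)@(1, 7): e=[36,153,5] → X
    (3,3)@(7, 7): e=[12,51,131] → X
    (4,3)@(9, 7): e=[4,17,173] → X
    (0,4)@(1, 9): e=[56,141,-3] → .
    (1,4)@(3, 9): e=[48,107,39] → X
    (1,5)@(3, 11): e=[68,95,31] → X
    (4,5)@(9, 11): e=[44,-7,157] → .
    (1,6)@(3, 13): e=[88,83,23] → X
  covered (25 px):
    . . . . .
    . . . . .
    X X X . .
    X X X X X
    . X X X X
    . X X X .
    . X X X .
    . X X X .
    . X X . .
    . . X . .
    . . X . .
    . . . . .

Answer: 25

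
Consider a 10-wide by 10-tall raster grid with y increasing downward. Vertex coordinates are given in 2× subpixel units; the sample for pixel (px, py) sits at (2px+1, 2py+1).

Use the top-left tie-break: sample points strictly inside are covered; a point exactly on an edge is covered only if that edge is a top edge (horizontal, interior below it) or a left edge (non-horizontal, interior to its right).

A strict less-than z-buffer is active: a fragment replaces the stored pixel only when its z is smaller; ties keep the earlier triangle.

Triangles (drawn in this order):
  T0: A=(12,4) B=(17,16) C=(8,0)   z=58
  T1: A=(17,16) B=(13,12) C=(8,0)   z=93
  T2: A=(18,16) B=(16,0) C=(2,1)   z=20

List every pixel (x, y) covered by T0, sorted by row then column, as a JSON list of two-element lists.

T0:
  2·area = 28
  edge (12, 4)→(17, 16): d=(5,12) right/bottom  bias=-1
  edge (17, 16)→(8, 0): d=(-9,-16) top-left  bias=+0
  edge (8, 0)→(12, 4): d=(4,4) right/bottom  bias=-1
    (4,0)@(9, 1): e=[21,7,0] → .  [on edge]
    (5,1)@(11, 3): e=[7,21,0] → .  [on edge]
    (5,2)@(11, 5): e=[17,3,8] → X
    (6,2)@(13, 5): e=[-7,35,0] → .  [on edge]
    (5,3)@(11, 7): e=[27,-15,16] → .
    (6,3)@(13, 7): e=[3,17,8] → X
    (7,3)@(15, 7): e=[-21,49,0] → .  [on edge]
    (6,4)@(13, 9): e=[13,-1,16] → .
    (8,4)@(17, 9): e=[-35,63,0] → .  [on edge]
    (9,5)@(19, 11): e=[-49,77,0] → .  [on edge]
  covered (2 px):
    . . . . . . . . . .
    . . . . . . . . . .
    . . . . . X . . . .
    . . . . . . X . . .
    . . . . . . . . . .
    . . . . . . . . . .
    . . . . . . . . . .
    . . . . . . . . . .
    . . . . . . . . . .
    . . . . . . . . . .
T1:
  2·area = 28
  edge (17, 16)→(13, 12): d=(-4,-4) top-left  bias=+0
  edge (13, 12)→(8, 0): d=(-5,-12) top-left  bias=+0
  edge (8, 0)→(17, 16): d=(9,16) right/bottom  bias=-1
    (5,3)@(11, 7): e=[12,1,15] → X
    (6,3)@(13, 7): e=[20,25,-17] → .
    (5,4)@(11, 9): e=[4,-9,33] → .
    (6,4)@(13, 9): e=[12,15,1] → X
    (7,4)@(15, 9): e=[20,39,-31] → .
    (6,5)@(13, 11): e=[4,5,19] → X
    (7,5)@(15, 11): e=[12,29,-13] → .
    (6,6)@(13, 13): e=[-4,-5,37] → .
    (7,6)@(15, 13): e=[4,19,5] → X
    (8,6)@(17, 13): e=[12,43,-27] → .
    (7,7)@(15, 15): e=[-4,9,23] → .
  covered (4 px):
    . . . . . . . . . .
    . . . . . . . . . .
    . . . . . . . . . .
    . . . . . X . . . .
    . . . . . . X . . .
    . . . . . . X . . .
    . . . . . . . X . .
    . . . . . . . . . .
    . . . . . . . . . .
    . . . . . . . . . .
T2:
  2·area = 226  (B↔C swapped to make it positive)
  edge (18, 16)→(2, 1): d=(-16,-15) top-left  bias=+0
  edge (2, 1)→(16, 0): d=(14,-1) top-left  bias=+0
  edge (16, 0)→(18, 16): d=(2,16) right/bottom  bias=-1
    (1,0)@(3, 1): e=[15,1,210] → X
    (2,0)@(5, 1): e=[45,3,178] → X
    (3,0)@(7, 1): e=[75,5,146] → X
    (4,0)@(9, 1): e=[105,7,114] → X
    (5,0)@(11, 1): e=[135,9,82] → X
    (6,0)@(13, 1): e=[165,11,50] → X
    (7,0)@(15, 1): e=[195,13,18] → X
    (8,0)@(17, 1): e=[225,15,-14] → .
    (1,1)@(3, 3): e=[-17,29,214] → .
    (2,1)@(5, 3): e=[13,31,182] → X
    (8,1)@(17, 3): e=[193,43,-10] → .
    (2,2)@(5, 5): e=[-19,59,186] → .
  covered (32 px):
    . X X X X X X X . .
    . . X X X X X X . .
    . . . X X X X X . .
    . . . . X X X X . .
    . . . . . X X X X .
    . . . . . . X X X .
    . . . . . . . X X .
    . . . . . . . . X .
    . . . . . . . . . .
    . . . . . . . . . .

Answer: [[5,2],[6,3]]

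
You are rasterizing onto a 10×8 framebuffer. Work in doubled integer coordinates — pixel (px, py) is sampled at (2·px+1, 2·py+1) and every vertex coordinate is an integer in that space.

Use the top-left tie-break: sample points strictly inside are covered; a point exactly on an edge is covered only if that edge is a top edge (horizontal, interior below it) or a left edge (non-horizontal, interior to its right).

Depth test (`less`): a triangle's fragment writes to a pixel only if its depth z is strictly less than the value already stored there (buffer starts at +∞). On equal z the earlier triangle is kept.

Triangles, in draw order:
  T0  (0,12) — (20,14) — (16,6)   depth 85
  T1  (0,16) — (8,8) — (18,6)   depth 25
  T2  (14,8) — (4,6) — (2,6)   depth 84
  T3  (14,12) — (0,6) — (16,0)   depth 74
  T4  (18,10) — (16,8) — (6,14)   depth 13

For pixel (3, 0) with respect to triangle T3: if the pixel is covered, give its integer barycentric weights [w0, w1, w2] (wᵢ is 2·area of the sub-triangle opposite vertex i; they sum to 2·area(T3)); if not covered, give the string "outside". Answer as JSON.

T0:
  2·area = 152  (B↔C swapped to make it positive)
  edge (0, 12)→(16, 6): d=(16,-6) top-left  bias=+0
  edge (16, 6)→(20, 14): d=(4,8) right/bottom  bias=-1
  edge (20, 14)→(0, 12): d=(-20,-2) top-left  bias=+0
    (7,3)@(15, 7): e=[10,12,130] → #
    (8,3)@(17, 7): e=[22,-4,134] → ·
    (4,4)@(9, 9): e=[6,68,78] → #
    (5,4)@(11, 9): e=[18,52,82] → #
    (6,4)@(13, 9): e=[30,36,86] → #
    (8,4)@(17, 9): e=[54,4,94] → #
    (9,4)@(19, 9): e=[66,-12,98] → ·
    (1,5)@(3, 11): e=[2,124,26] → #
    (2,5)@(5, 11): e=[14,108,30] → #
    (3,5)@(7, 11): e=[26,92,34] → #
    (9,5)@(19, 11): e=[98,-4,58] → ·
    (1,6)@(3, 13): e=[34,132,-14] → ·
  covered (19 px):
    · · · · · · · · · ·
    · · · · · · · · · ·
    · · · · · · · · · ·
    · · · · · · · # · ·
    · · · · # # # # # ·
    · # # # # # # # # ·
    · · · · · # # # # #
    · · · · · · · · · ·
T1:
  2·area = 64
  edge (0, 16)→(8, 8): d=(8,-8) top-left  bias=+0
  edge (8, 8)→(18, 6): d=(10,-2) top-left  bias=+0
  edge (18, 6)→(0, 16): d=(-18,10) right/bottom  bias=-1
    (7,0)@(15, 1): e=[0,-56,120] → ·  [on edge]
    (6,1)@(13, 3): e=[0,-40,104] → ·  [on edge]
    (5,2)@(11, 5): e=[0,-24,88] → ·  [on edge]
    (4,3)@(9, 7): e=[0,-8,72] → ·  [on edge]
    (6,3)@(13, 7): e=[32,0,32] → #  [on edge]
    (7,3)@(15, 7): e=[48,4,12] → #
    (8,3)@(17, 7): e=[64,8,-8] → ·
    (1,4)@(3, 9): e=[-32,0,96] → ·  [on edge]
    (3,4)@(7, 9): e=[0,8,56] → #  [on edge]
    (4,4)@(9, 9): e=[16,12,36] → #
    (5,4)@(11, 9): e=[32,16,16] → #
    (6,4)@(13, 9): e=[48,20,-4] → ·
    (2,5)@(5, 11): e=[0,24,40] → #  [on edge]
    (4,5)@(9, 11): e=[32,32,0] → ·  [on edge]
    (1,6)@(3, 13): e=[0,40,24] → #  [on edge]
    (0,7)@(1, 15): e=[0,56,8] → #  [on edge]
  covered (10 px):
    · · · · · · · · · ·
    · · · · · · · · · ·
    · · · · · · · · · ·
    · · · · · · # # · ·
    · · · # # # · · · ·
    · · # # · · · · · ·
    · # # · · · · · · ·
    # · · · · · · · · ·
T2:
  2·area = 4  (B↔C swapped to make it positive)
  edge (14, 8)→(2, 6): d=(-12,-2) top-left  bias=+0
  edge (2, 6)→(4, 6): d=(2,0) top-left  bias=+0
  edge (4, 6)→(14, 8): d=(10,2) right/bottom  bias=-1
    (4,3)@(9, 7): e=[2,2,0] → ·  [on edge]
    (9,4)@(19, 9): e=[-2,6,0] → ·  [on edge]
  covered (0 px):
    · · · · · · · · · ·
    · · · · · · · · · ·
    · · · · · · · · · ·
    · · · · · · · · · ·
    · · · · · · · · · ·
    · · · · · · · · · ·
    · · · · · · · · · ·
    · · · · · · · · · ·
T3:
  2·area = 180
  edge (14, 12)→(0, 6): d=(-14,-6) top-left  bias=+0
  edge (0, 6)→(16, 0): d=(16,-6) top-left  bias=+0
  edge (16, 0)→(14, 12): d=(-2,12) right/bottom  bias=-1
    (7,0)@(15, 1): e=[160,10,10] → #
    (8,0)@(17, 1): e=[172,22,-14] → ·
    (4,1)@(9, 3): e=[96,6,78] → #
    (5,1)@(11, 3): e=[108,18,54] → #
    (6,1)@(13, 3): e=[120,30,30] → #
    (8,1)@(17, 3): e=[144,54,-18] → ·
    (1,2)@(3, 5): e=[32,2,146] → #
    (2,2)@(5, 5): e=[44,14,122] → #
    (3,2)@(7, 5): e=[56,26,98] → #
    (8,2)@(17, 5): e=[116,86,-22] → ·
    (1,3)@(3, 7): e=[4,34,142] → #
    (7,3)@(15, 7): e=[76,106,-2] → ·
    (3,4)@(7, 9): e=[0,90,90] → #  [on edge]
  covered (23 px):
    · · · · · · · # · ·
    · · · · # # # # · ·
    · # # # # # # # · ·
    · # # # # # # · · ·
    · · · # # # # · · ·
    · · · · · · # · · ·
    · · · · · · · · · ·
    · · · · · · · · · ·
T4:
  2·area = 32  (B↔C swapped to make it positive)
  edge (18, 10)→(6, 14): d=(-12,4) right/bottom  bias=-1
  edge (6, 14)→(16, 8): d=(10,-6) top-left  bias=+0
  edge (16, 8)→(18, 10): d=(2,2) right/bottom  bias=-1
    (4,0)@(9, 1): e=[144,-112,0] → ·  [on edge]
    (5,1)@(11, 3): e=[112,-80,0] → ·  [on edge]
    (6,2)@(13, 5): e=[80,-48,0] → ·  [on edge]
    (7,3)@(15, 7): e=[48,-16,0] → ·  [on edge]
    (7,4)@(15, 9): e=[24,4,4] → #
    (8,4)@(17, 9): e=[16,16,0] → ·  [on edge]
    (5,5)@(11, 11): e=[16,0,16] → #  [on edge]
    (6,5)@(13, 11): e=[8,12,12] → #
    (7,5)@(15, 11): e=[0,24,8] → ·  [on edge]
    (9,5)@(19, 11): e=[-16,48,0] → ·  [on edge]
    (4,6)@(9, 13): e=[0,8,24] → ·  [on edge]
    (5,6)@(11, 13): e=[-8,20,20] → ·
    (1,7)@(3, 15): e=[0,-8,40] → ·  [on edge]
  covered (3 px):
    · · · · · · · · · ·
    · · · · · · · · · ·
    · · · · · · · · · ·
    · · · · · · · · · ·
    · · · · · · · # · ·
    · · · · · # # · · ·
    · · · · · · · · · ·
    · · · · · · · · · ·

Answer: "outside"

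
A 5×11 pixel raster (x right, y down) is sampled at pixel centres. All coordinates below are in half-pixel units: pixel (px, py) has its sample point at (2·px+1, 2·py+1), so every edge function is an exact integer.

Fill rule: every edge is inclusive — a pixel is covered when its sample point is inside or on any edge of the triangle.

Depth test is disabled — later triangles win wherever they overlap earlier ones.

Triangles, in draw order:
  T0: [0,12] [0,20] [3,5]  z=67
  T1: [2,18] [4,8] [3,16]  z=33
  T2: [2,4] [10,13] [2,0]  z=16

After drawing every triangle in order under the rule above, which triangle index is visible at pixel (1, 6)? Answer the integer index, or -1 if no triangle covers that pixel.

T0:
  2·area = 24  (B↔C swapped to make it positive)
  edge (0, 12)→(3, 5): d=(3,-7) inclusive
  edge (3, 5)→(0, 20): d=(-3,15) inclusive
  edge (0, 20)→(0, 12): d=(0,-8) inclusive
    (1,2)@(3, 5): e=[0,0,24] → X  [on edge]
    (2,2)@(5, 5): e=[14,-30,40] → .
    (1,3)@(3, 7): e=[6,-6,24] → .
    (0,5)@(1, 11): e=[4,12,8] → X
    (1,5)@(3, 11): e=[18,-18,24] → .
    (0,6)@(1, 13): e=[10,6,8] → X
    (1,6)@(3, 13): e=[24,-24,24] → .
    (0,7)@(1, 15): e=[16,0,8] → X  [on edge]
    (1,7)@(3, 15): e=[30,-30,24] → .
    (0,8)@(1, 17): e=[22,-6,8] → .
  covered (4 px):
    . . . . .
    . . . . .
    . X . . .
    . . . . .
    . . . . .
    X . . . .
    X . . . .
    X . . . .
    . . . . .
    . . . . .
    . . . . .
T1:
  2·area = 6
  edge (2, 18)→(4, 8): d=(2,-10) inclusive
  edge (4, 8)→(3, 16): d=(-1,8) inclusive
  edge (3, 16)→(2, 18): d=(-1,2) inclusive
    (2,1)@(5, 3): e=[0,-3,9] → .  [on edge]
    (1,6)@(3, 13): e=[0,3,3] → X  [on edge]
    (2,6)@(5, 13): e=[20,-13,-1] → .
    (1,7)@(3, 15): e=[4,1,1] → X
    (2,7)@(5, 15): e=[24,-15,-3] → .
    (1,8)@(3, 17): e=[8,-1,-1] → .
  covered (2 px):
    . . . . .
    . . . . .
    . . . . .
    . . . . .
    . . . . .
    . . . . .
    . X . . .
    . X . . .
    . . . . .
    . . . . .
    . . . . .
T2:
  2·area = 32  (B↔C swapped to make it positive)
  edge (2, 4)→(2, 0): d=(0,-4) inclusive
  edge (2, 0)→(10, 13): d=(8,13) inclusive
  edge (10, 13)→(2, 4): d=(-8,-9) inclusive
    (1,1)@(3, 3): e=[4,11,17] → X
    (2,1)@(5, 3): e=[12,-15,35] → .
    (1,2)@(3, 5): e=[4,27,1] → X
    (2,2)@(5, 5): e=[12,1,19] → X
    (3,2)@(7, 5): e=[20,-25,37] → .
    (1,3)@(3, 7): e=[4,43,-15] → .
    (2,3)@(5, 7): e=[12,17,3] → X
    (3,3)@(7, 7): e=[20,-9,21] → .
    (2,4)@(5, 9): e=[12,33,-13] → .
    (3,4)@(7, 9): e=[20,7,5] → X
    (4,4)@(9, 9): e=[28,-19,23] → .
    (3,5)@(7, 11): e=[20,23,-11] → .
  covered (5 px):
    . . . . .
    . X . . .
    . X X . .
    . . X . .
    . . . X .
    . . . . .
    . . . . .
    . . . . .
    . . . . .
    . . . . .
    . . . . .

Z-buffer (winner per pixel, '.' = empty):
  . . . . .
  . 2 . . .
  . 2 2 . .
  . . 2 . .
  . . . 2 .
  0 . . . .
  0 1 . . .
  0 1 . . .
  . . . . .
  . . . . .
  . . . . .

Result: 1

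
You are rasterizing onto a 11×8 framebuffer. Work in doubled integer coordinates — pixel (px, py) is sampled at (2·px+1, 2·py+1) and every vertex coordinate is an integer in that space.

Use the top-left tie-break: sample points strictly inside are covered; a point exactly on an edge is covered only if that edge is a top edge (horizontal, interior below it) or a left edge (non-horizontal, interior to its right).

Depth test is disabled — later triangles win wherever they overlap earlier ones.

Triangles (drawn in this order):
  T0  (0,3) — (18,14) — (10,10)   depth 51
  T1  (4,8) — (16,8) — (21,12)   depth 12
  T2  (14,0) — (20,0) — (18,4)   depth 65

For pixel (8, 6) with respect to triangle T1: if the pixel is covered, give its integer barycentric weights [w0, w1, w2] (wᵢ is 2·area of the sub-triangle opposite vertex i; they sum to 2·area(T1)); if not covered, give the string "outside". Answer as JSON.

T0:
  2·area = 16
  edge (0, 3)→(18, 14): d=(18,11) right/bottom  bias=-1
  edge (18, 14)→(10, 10): d=(-8,-4) top-left  bias=+0
  edge (10, 10)→(0, 3): d=(-10,-7) top-left  bias=+0
    (1,2)@(3, 5): e=[3,12,1] → X
    (2,2)@(5, 5): e=[-19,20,15] → .
    (1,3)@(3, 7): e=[39,-4,-19] → .
    (4,4)@(9, 9): e=[9,4,3] → X
    (5,4)@(11, 9): e=[-13,12,17] → .
    (4,5)@(9, 11): e=[45,-12,-17] → .
    (6,5)@(13, 11): e=[1,4,11] → X
    (7,5)@(15, 11): e=[-21,12,25] → .
    (6,6)@(13, 13): e=[37,-12,-9] → .
  covered (3 px):
    . . . . . . . . . . .
    . . . . . . . . . . .
    . X . . . . . . . . .
    . . . . . . . . . . .
    . . . . X . . . . . .
    . . . . . . X . . . .
    . . . . . . . . . . .
    . . . . . . . . . . .
T1:
  2·area = 48
  edge (4, 8)→(16, 8): d=(12,0) top-left  bias=+0
  edge (16, 8)→(21, 12): d=(5,4) right/bottom  bias=-1
  edge (21, 12)→(4, 8): d=(-17,-4) top-left  bias=+0
    (4,4)@(9, 9): e=[12,33,3] → X
    (5,4)@(11, 9): e=[12,25,11] → X
    (6,4)@(13, 9): e=[12,17,19] → X
    (7,4)@(15, 9): e=[12,9,27] → X
    (8,4)@(17, 9): e=[12,1,35] → X
    (9,4)@(19, 9): e=[12,-7,43] → .
    (4,5)@(9, 11): e=[36,43,-31] → .
    (5,5)@(11, 11): e=[36,35,-23] → .
    (6,5)@(13, 11): e=[36,27,-15] → .
    (7,5)@(15, 11): e=[36,19,-7] → .
    (8,5)@(17, 11): e=[36,11,1] → X
    (9,5)@(19, 11): e=[36,3,9] → X
  covered (7 px):
    . . . . . . . . . . .
    . . . . . . . . . . .
    . . . . . . . . . . .
    . . . . . . . . . . .
    . . . . X X X X X . .
    . . . . . . . . X X .
    . . . . . . . . . . .
    . . . . . . . . . . .
T2:
  2·area = 24
  edge (14, 0)→(20, 0): d=(6,0) top-left  bias=+0
  edge (20, 0)→(18, 4): d=(-2,4) right/bottom  bias=-1
  edge (18, 4)→(14, 0): d=(-4,-4) top-left  bias=+0
    (7,0)@(15, 1): e=[6,18,0] → X  [on edge]
    (8,0)@(17, 1): e=[6,10,8] → X
    (9,0)@(19, 1): e=[6,2,16] → X
    (10,0)@(21, 1): e=[6,-6,24] → .
    (7,1)@(15, 3): e=[18,14,-8] → .
    (8,1)@(17, 3): e=[18,6,0] → X  [on edge]
    (9,1)@(19, 3): e=[18,-2,8] → .
    (8,2)@(17, 5): e=[30,2,-8] → .
    (9,2)@(19, 5): e=[30,-6,0] → .  [on edge]
    (10,3)@(21, 7): e=[42,-18,0] → .  [on edge]
  covered (4 px):
    . . . . . . . X X X .
    . . . . . . . . X . .
    . . . . . . . . . . .
    . . . . . . . . . . .
    . . . . . . . . . . .
    . . . . . . . . . . .
    . . . . . . . . . . .
    . . . . . . . . . . .

Final: "outside"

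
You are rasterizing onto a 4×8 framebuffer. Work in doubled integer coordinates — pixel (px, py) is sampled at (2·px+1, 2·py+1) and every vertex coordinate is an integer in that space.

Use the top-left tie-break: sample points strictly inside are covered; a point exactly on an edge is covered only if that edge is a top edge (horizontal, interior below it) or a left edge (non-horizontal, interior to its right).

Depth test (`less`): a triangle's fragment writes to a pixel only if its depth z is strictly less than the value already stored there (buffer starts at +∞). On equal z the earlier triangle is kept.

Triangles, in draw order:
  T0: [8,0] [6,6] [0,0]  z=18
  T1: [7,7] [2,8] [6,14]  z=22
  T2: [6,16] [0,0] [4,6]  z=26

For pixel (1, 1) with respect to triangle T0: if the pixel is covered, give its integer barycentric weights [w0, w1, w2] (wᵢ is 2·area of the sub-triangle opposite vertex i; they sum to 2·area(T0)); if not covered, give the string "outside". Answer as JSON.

T0:
  2·area = 48
  edge (8, 0)→(6, 6): d=(-2,6) right/bottom  bias=-1
  edge (6, 6)→(0, 0): d=(-6,-6) top-left  bias=+0
  edge (0, 0)→(8, 0): d=(8,0) top-left  bias=+0
    (0,0)@(1, 1): e=[40,0,8] → █  [on edge]
    (1,0)@(3, 1): e=[28,12,8] → █
    (2,0)@(5, 1): e=[16,24,8] → █
    (3,0)@(7, 1): e=[4,36,8] → █
    (0,1)@(1, 3): e=[36,-12,24] → ·
    (1,1)@(3, 3): e=[24,0,24] → █  [on edge]
    (3,1)@(7, 3): e=[0,24,24] → ·  [on edge]
    (1,2)@(3, 5): e=[20,-12,40] → ·
    (2,2)@(5, 5): e=[8,0,40] → █  [on edge]
    (3,2)@(7, 5): e=[-4,12,40] → ·
    (2,3)@(5, 7): e=[4,-12,56] → ·
    (3,3)@(7, 7): e=[-8,0,56] → ·  [on edge]
    (2,4)@(5, 9): e=[0,-24,72] → ·  [on edge]
    (1,7)@(3, 15): e=[0,-72,120] → ·  [on edge]
  covered (7 px):
    █ █ █ █
    · █ █ ·
    · · █ ·
    · · · ·
    · · · ·
    · · · ·
    · · · ·
    · · · ·
T1:
  2·area = 34  (B↔C swapped to make it positive)
  edge (7, 7)→(6, 14): d=(-1,7) right/bottom  bias=-1
  edge (6, 14)→(2, 8): d=(-4,-6) top-left  bias=+0
  edge (2, 8)→(7, 7): d=(5,-1) top-left  bias=+0
    (3,3)@(7, 7): e=[0,34,0] → ·  [on edge]
    (1,4)@(3, 9): e=[26,2,6] → █
    (2,4)@(5, 9): e=[12,14,8] → █
    (3,4)@(7, 9): e=[-2,26,10] → ·
    (1,5)@(3, 11): e=[24,-6,16] → ·
    (2,5)@(5, 11): e=[10,6,18] → █
    (3,5)@(7, 11): e=[-4,18,20] → ·
    (2,6)@(5, 13): e=[8,-2,28] → ·
  covered (3 px):
    · · · ·
    · · · ·
    · · · ·
    · · · ·
    · █ █ ·
    · · █ ·
    · · · ·
    · · · ·
T2:
  2·area = 28
  edge (6, 16)→(0, 0): d=(-6,-16) top-left  bias=+0
  edge (0, 0)→(4, 6): d=(4,6) right/bottom  bias=-1
  edge (4, 6)→(6, 16): d=(2,10) right/bottom  bias=-1
    (1,0)@(3, 1): e=[42,-14,0] → ·  [on edge]
    (1,2)@(3, 5): e=[18,2,8] → █
    (2,2)@(5, 5): e=[50,-10,-12] → ·
    (1,3)@(3, 7): e=[6,10,12] → █
    (2,3)@(5, 7): e=[38,-2,-8] → ·
    (1,4)@(3, 9): e=[-6,18,16] → ·
    (2,5)@(5, 11): e=[14,14,0] → ·  [on edge]
    (2,6)@(5, 13): e=[2,22,4] → █
    (3,6)@(7, 13): e=[34,10,-16] → ·
    (2,7)@(5, 15): e=[-10,30,8] → ·
  covered (3 px):
    · · · ·
    · · · ·
    · █ · ·
    · █ · ·
    · · · ·
    · · · ·
    · · █ ·
    · · · ·

Answer: [0,24,24]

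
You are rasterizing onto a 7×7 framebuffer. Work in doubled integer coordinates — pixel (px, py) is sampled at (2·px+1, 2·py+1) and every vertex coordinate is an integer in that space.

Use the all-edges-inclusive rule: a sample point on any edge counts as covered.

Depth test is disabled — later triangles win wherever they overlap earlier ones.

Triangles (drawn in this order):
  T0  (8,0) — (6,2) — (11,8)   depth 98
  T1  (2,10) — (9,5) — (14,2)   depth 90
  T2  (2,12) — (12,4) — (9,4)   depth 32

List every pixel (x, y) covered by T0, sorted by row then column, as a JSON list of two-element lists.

T0:
  2·area = 22  (B↔C swapped to make it positive)
  edge (8, 0)→(11, 8): d=(3,8) inclusive
  edge (11, 8)→(6, 2): d=(-5,-6) inclusive
  edge (6, 2)→(8, 0): d=(2,-2) inclusive
    (3,0)@(7, 1): e=[11,11,0] → █  [on edge]
    (4,0)@(9, 1): e=[-5,23,4] → ·
    (2,1)@(5, 3): e=[33,-11,0] → ·  [on edge]
    (3,1)@(7, 3): e=[17,1,4] → █
    (4,1)@(9, 3): e=[1,13,8] → █
    (5,1)@(11, 3): e=[-15,25,12] → ·
    (1,2)@(3, 5): e=[55,-33,0] → ·  [on edge]
    (3,2)@(7, 5): e=[23,-9,8] → ·
    (4,2)@(9, 5): e=[7,3,12] → █
    (5,2)@(11, 5): e=[-9,15,16] → ·
    (0,3)@(1, 7): e=[77,-55,0] → ·  [on edge]
    (4,3)@(9, 7): e=[13,-7,16] → ·
  covered (4 px):
    · · · █ · · ·
    · · · █ █ · ·
    · · · · █ · ·
    · · · · · · ·
    · · · · · · ·
    · · · · · · ·
    · · · · · · ·
T1:
  2·area = 4
  edge (2, 10)→(9, 5): d=(7,-5) inclusive
  edge (9, 5)→(14, 2): d=(5,-3) inclusive
  edge (14, 2)→(2, 10): d=(-12,8) inclusive
    (4,2)@(9, 5): e=[0,0,4] → █  [on edge]
    (5,2)@(11, 5): e=[10,6,-12] → ·
    (4,3)@(9, 7): e=[14,10,-20] → ·
  covered (1 px):
    · · · · · · ·
    · · · · · · ·
    · · · · █ · ·
    · · · · · · ·
    · · · · · · ·
    · · · · · · ·
    · · · · · · ·
T2:
  2·area = 24  (B↔C swapped to make it positive)
  edge (2, 12)→(9, 4): d=(7,-8) inclusive
  edge (9, 4)→(12, 4): d=(3,0) inclusive
  edge (12, 4)→(2, 12): d=(-10,8) inclusive
    (4,2)@(9, 5): e=[7,3,14] → █
    (5,2)@(11, 5): e=[23,3,-2] → ·
    (3,3)@(7, 7): e=[5,9,10] → █
    (4,3)@(9, 7): e=[21,9,-6] → ·
    (2,4)@(5, 9): e=[3,15,6] → █
    (3,4)@(7, 9): e=[19,15,-10] → ·
    (1,5)@(3, 11): e=[1,21,2] → █
    (2,5)@(5, 11): e=[17,21,-14] → ·
    (1,6)@(3, 13): e=[15,27,-18] → ·
  covered (4 px):
    · · · · · · ·
    · · · · · · ·
    · · · · █ · ·
    · · · █ · · ·
    · · █ · · · ·
    · █ · · · · ·
    · · · · · · ·

Final: [[3,0],[3,1],[4,1],[4,2]]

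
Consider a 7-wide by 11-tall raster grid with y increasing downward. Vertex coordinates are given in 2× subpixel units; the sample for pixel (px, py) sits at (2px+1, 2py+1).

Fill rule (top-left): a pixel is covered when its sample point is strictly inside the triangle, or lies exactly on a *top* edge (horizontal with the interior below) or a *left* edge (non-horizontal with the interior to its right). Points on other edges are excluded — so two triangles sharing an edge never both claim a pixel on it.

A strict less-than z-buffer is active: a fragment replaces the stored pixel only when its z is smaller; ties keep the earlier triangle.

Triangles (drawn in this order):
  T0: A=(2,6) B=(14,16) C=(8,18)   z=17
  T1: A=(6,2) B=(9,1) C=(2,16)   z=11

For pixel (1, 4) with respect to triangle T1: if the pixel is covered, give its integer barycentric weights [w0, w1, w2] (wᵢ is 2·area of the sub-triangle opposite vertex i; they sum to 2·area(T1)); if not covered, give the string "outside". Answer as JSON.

T0:
  2·area = 84
  edge (2, 6)→(14, 16): d=(12,10) right/bottom  bias=-1
  edge (14, 16)→(8, 18): d=(-6,2) right/bottom  bias=-1
  edge (8, 18)→(2, 6): d=(-6,-12) top-left  bias=+0
    (1,3)@(3, 7): e=[2,76,6] → █
    (2,3)@(5, 7): e=[-18,72,30] → ·
    (1,4)@(3, 9): e=[26,64,-6] → ·
    (2,4)@(5, 9): e=[6,60,18] → █
    (3,4)@(7, 9): e=[-14,56,42] → ·
    (2,5)@(5, 11): e=[30,48,6] → █
    (3,5)@(7, 11): e=[10,44,30] → █
    (4,5)@(9, 11): e=[-10,40,54] → ·
    (2,6)@(5, 13): e=[54,36,-6] → ·
    (3,6)@(7, 13): e=[34,32,18] → █
    (4,6)@(9, 13): e=[14,28,42] → █
    (5,6)@(11, 13): e=[-6,24,66] → ·
    (5,8)@(11, 17): e=[42,0,42] → ·  [on edge]
    (2,9)@(5, 19): e=[126,0,-42] → ·  [on edge]
  covered (10 px):
    · · · · · · ·
    · · · · · · ·
    · · · · · · ·
    · █ · · · · ·
    · · █ · · · ·
    · · █ █ · · ·
    · · · █ █ · ·
    · · · █ █ █ ·
    · · · · █ · ·
    · · · · · · ·
    · · · · · · ·
T1:
  2·area = 38
  edge (6, 2)→(9, 1): d=(3,-1) top-left  bias=+0
  edge (9, 1)→(2, 16): d=(-7,15) right/bottom  bias=-1
  edge (2, 16)→(6, 2): d=(4,-14) top-left  bias=+0
    (4,0)@(9, 1): e=[0,0,38] → ·  [on edge]
    (1,1)@(3, 3): e=[0,76,-38] → ·  [on edge]
    (3,1)@(7, 3): e=[4,16,18] → █
    (4,1)@(9, 3): e=[6,-14,46] → ·
    (3,2)@(7, 5): e=[10,2,26] → █
    (4,2)@(9, 5): e=[12,-28,54] → ·
    (2,3)@(5, 7): e=[14,18,6] → █
    (3,3)@(7, 7): e=[16,-12,34] → ·
    (2,4)@(5, 9): e=[20,4,14] → █
    (3,4)@(7, 9): e=[22,-26,42] → ·
    (2,5)@(5, 11): e=[26,-10,22] → ·
    (1,6)@(3, 13): e=[30,6,2] → █
  covered (5 px):
    · · · · · · ·
    · · · █ · · ·
    · · · █ · · ·
    · · █ · · · ·
    · · █ · · · ·
    · · · · · · ·
    · █ · · · · ·
    · · · · · · ·
    · · · · · · ·
    · · · · · · ·
    · · · · · · ·

Result: "outside"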